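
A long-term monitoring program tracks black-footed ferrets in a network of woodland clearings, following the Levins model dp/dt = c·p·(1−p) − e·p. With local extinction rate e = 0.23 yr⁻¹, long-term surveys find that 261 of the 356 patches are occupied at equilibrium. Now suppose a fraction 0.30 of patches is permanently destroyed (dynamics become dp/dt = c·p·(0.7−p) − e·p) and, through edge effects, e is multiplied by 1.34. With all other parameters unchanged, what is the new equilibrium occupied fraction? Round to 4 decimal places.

Observed p* = 261/356 = 0.73315.
Balance c(1−p*) = e gives c = e/(1 − 0.73315) = 0.23/0.26685 = 0.86191.
New p* = 0.7 − e/c = 0.7 − 0.30820/0.86191 = 0.34242.

0.3424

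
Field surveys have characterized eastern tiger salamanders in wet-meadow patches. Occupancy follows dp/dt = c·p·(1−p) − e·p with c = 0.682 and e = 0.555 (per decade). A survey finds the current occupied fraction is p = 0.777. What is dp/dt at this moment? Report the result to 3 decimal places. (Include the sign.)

-0.313

Colonization term: c·p·(1−p) = 0.682×0.777×0.2230 = 0.11817.
Extinction term: e·p = 0.43124.
dp/dt = 0.11817 − 0.43124 = -0.31306.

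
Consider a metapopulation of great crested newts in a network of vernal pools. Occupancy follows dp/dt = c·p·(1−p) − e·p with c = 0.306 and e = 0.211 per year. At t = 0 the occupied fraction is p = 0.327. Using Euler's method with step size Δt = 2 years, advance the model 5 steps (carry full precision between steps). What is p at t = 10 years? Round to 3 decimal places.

Update rule: p ← p + [c·p·(1−p) − e·p]·Δt with Δt = 2.
t = 2: p = 0.32700 + (-0.00331) = 0.32369
t = 4: p = 0.32369 + (-0.00262) = 0.32107
t = 6: p = 0.32107 + (-0.00208) = 0.31898
t = 8: p = 0.31898 + (-0.00166) = 0.31732
t = 10: p = 0.31732 + (-0.00133) = 0.31599

0.316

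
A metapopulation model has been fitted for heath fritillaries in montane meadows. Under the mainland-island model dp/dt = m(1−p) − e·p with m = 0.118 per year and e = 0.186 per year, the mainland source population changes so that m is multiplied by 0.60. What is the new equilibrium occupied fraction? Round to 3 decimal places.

0.276

Before: p* = 0.118/(0.118+0.186) = 0.3882.
After: m = 0.0708, e = 0.186; p* = 0.0708/0.2568 = 0.2757.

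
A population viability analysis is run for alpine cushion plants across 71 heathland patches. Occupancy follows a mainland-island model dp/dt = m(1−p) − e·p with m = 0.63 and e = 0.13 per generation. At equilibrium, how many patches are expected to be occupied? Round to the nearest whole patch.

p* = m/(m+e) = 0.63/0.7600 = 0.8289.
Expected occupied patches = N × p* = 71 × 0.8289 = 58.86 ≈ 59.

59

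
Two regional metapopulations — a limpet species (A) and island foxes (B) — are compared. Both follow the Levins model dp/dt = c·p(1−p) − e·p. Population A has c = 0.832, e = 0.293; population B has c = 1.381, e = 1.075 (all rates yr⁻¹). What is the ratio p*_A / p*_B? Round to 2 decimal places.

2.92

A: p*_A = 1 − 0.293/0.832 = 0.6478.
B: p*_B = 1 − 1.075/1.381 = 0.2216.
p*_A / p*_B = 0.6478/0.2216 = 2.9237.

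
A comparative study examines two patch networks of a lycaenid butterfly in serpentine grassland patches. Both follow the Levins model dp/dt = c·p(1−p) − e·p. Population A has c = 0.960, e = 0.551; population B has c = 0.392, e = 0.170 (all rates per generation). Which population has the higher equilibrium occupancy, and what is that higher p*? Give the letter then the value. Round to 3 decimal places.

B, 0.566

A: p*_A = 1 − 0.551/0.960 = 0.4260.
B: p*_B = 1 − 0.170/0.392 = 0.5663.
B is higher at 0.5663.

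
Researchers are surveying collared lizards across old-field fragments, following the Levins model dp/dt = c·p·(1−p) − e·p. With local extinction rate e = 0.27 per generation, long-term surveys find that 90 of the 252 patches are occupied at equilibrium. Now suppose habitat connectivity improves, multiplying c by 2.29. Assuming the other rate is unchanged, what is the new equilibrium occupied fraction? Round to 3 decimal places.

Observed p* = 90/252 = 0.35714.
Balance c(1−p*) = e gives c = e/(1 − 0.35714) = 0.27/0.64286 = 0.42000.
New p* = 1 − e/c = 1 − 0.27000/0.96180 = 0.71928.

0.719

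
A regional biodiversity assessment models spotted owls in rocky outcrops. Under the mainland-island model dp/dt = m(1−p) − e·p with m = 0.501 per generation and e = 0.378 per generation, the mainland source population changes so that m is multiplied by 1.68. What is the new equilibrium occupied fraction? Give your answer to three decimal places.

Before: p* = 0.501/(0.501+0.378) = 0.5700.
After: m = 0.84168, e = 0.378; p* = 0.84168/1.2197 = 0.6901.

0.690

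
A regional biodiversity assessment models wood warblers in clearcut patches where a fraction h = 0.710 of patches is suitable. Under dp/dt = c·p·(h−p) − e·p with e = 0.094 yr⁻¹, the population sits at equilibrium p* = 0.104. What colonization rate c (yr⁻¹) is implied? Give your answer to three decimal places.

0.155

At equilibrium c(h−p*) = e, so c = e/(h−p*).
c = 0.094/(0.710 − 0.104) = 0.094/0.6060 = 0.1551.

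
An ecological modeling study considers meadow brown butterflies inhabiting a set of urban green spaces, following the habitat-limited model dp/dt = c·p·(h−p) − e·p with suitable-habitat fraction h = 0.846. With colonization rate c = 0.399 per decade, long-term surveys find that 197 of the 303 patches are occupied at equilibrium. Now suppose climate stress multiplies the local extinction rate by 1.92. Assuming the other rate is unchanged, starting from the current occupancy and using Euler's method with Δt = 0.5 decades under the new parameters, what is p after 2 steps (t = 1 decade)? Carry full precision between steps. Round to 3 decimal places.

Observed p* = 197/303 = 0.65017.
Balance c(h−p*) = e gives e = 0.399×(0.846 − 0.65017) = 0.07814.
Starting from p₀ = 0.65017; update p ← p + (dp/dt)·Δt with the new parameters.
  1  |  dp/dt·Δt = -0.023369  |  p_1 = 0.626796
  2  |  dp/dt·Δt = -0.019607  |  p_2 = 0.607189

0.607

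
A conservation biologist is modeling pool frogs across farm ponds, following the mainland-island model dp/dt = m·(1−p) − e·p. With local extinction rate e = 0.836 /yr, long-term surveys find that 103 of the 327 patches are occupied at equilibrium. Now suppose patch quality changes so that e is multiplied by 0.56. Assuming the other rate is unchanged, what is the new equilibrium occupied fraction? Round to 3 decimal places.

Observed p* = 103/327 = 0.31498.
Balance m(1−p*) = e·p* gives m = e·p*/(1−p*) = 0.836×0.31498/0.68502 = 0.38440.
New p* = m/(m+e) = 0.38440/(0.38440+0.46816) = 0.45088.

0.451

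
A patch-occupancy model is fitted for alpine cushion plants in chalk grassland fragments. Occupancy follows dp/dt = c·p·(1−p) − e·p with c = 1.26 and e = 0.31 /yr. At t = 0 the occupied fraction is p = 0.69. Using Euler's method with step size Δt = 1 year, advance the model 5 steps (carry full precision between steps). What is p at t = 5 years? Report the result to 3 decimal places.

Update rule: p ← p + [c·p·(1−p) − e·p]·Δt with Δt = 1.
p: 0.69000 → 0.74561  (Δp = +0.05561)
p: 0.74561 → 0.75346  (Δp = +0.00785)
p: 0.75346 → 0.75394  (Δp = +0.00048)
p: 0.75394 → 0.75397  (Δp = +0.00002)
p: 0.75397 → 0.75397  (Δp = +0.00000)

0.754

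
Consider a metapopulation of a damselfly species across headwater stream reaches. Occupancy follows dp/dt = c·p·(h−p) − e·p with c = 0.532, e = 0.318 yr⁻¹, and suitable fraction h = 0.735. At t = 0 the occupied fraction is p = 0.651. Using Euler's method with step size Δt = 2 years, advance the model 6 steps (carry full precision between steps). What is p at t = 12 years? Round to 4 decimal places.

Update rule: p ← p + [c·p·(h−p) − e·p]·Δt with Δt = 2.
  1  |  dp/dt·Δt = -0.355852  |  p_1 = 0.295148
  2  |  dp/dt·Δt = -0.049584  |  p_2 = 0.245564
  3  |  dp/dt·Δt = -0.028299  |  p_3 = 0.217265
  4  |  dp/dt·Δt = -0.018496  |  p_4 = 0.198769
  5  |  dp/dt·Δt = -0.013010  |  p_5 = 0.185760
  6  |  dp/dt·Δt = -0.009587  |  p_6 = 0.176173

0.1762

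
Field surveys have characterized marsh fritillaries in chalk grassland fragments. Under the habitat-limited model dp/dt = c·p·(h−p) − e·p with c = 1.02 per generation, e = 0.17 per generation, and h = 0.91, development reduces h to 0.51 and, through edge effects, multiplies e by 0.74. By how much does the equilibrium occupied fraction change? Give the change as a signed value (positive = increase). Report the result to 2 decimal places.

Before: p* = h − e/c = 0.91 − 0.17/1.02 = 0.91 − 0.1667 = 0.7433.
After: c = 1.02, e = 0.1258, h = 0.51; p* = 0.51 − 0.1258/1.02 = 0.3867.
Δp* = 0.3867 − 0.7433 = -0.3567.

-0.36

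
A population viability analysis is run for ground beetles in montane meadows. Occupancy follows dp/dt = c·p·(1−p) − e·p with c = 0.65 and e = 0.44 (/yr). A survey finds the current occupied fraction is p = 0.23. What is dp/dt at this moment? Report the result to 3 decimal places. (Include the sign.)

0.014

Colonization term: c·p·(1−p) = 0.65×0.23×0.7700 = 0.11512.
Extinction term: e·p = 0.10120.
dp/dt = 0.11512 − 0.10120 = 0.01392.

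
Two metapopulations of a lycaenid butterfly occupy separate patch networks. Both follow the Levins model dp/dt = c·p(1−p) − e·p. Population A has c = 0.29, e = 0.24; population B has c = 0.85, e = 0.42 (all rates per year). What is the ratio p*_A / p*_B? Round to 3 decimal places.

0.341

A: p*_A = 1 − 0.24/0.29 = 0.1724.
B: p*_B = 1 − 0.42/0.85 = 0.5059.
p*_A / p*_B = 0.1724/0.5059 = 0.3408.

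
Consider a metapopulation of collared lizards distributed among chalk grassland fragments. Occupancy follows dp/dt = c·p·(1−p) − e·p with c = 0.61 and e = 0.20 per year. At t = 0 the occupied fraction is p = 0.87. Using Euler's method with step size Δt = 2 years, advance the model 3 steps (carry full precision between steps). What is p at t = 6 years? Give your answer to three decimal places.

0.672

Update rule: p ← p + [c·p·(1−p) − e·p]·Δt with Δt = 2.
step 1: Δp = -0.21002, p = 0.65998
step 2: Δp = +0.00978, p = 0.66976
step 3: Δp = +0.00193, p = 0.67170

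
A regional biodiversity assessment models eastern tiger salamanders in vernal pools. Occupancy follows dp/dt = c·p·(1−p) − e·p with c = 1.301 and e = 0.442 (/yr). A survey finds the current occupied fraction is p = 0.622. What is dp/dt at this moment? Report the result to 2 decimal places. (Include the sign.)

Colonization term: c·p·(1−p) = 1.301×0.622×0.3780 = 0.30589.
Extinction term: e·p = 0.27492.
dp/dt = 0.30589 − 0.27492 = 0.03096.

0.03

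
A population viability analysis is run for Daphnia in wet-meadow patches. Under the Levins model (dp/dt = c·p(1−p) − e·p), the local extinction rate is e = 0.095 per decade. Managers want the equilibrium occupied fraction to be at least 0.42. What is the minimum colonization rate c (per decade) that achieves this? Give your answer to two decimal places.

p* = 1 − e/c ≥ 0.42 requires e/c ≤ 0.5800, i.e. c ≥ e/0.5800.
c_min = 0.095/0.5800 = 0.1638.

0.16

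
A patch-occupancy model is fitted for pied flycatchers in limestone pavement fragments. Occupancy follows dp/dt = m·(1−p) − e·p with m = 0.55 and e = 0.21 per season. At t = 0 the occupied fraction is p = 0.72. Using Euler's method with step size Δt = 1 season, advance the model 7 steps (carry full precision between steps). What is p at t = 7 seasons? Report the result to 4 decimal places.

Update rule: p ← p + [m·(1−p) − e·p]·Δt with Δt = 1.
step 1: Δp = +0.00280, p = 0.72280
step 2: Δp = +0.00067, p = 0.72347
step 3: Δp = +0.00016, p = 0.72363
step 4: Δp = +0.00004, p = 0.72367
step 5: Δp = +0.00001, p = 0.72368
step 6: Δp = +0.00000, p = 0.72368
step 7: Δp = +0.00000, p = 0.72368

0.7237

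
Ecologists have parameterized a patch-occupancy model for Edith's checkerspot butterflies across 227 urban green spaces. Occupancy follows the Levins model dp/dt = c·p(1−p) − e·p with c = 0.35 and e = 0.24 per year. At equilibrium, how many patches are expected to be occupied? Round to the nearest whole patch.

71

p* = 1 − e/c = 1 − 0.24/0.35 = 0.3143.
Expected occupied patches = N × p* = 227 × 0.3143 = 71.34 ≈ 71.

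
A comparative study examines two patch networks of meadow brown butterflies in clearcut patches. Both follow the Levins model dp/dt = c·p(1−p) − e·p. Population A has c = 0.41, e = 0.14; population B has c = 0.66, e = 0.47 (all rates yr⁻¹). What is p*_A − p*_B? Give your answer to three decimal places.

0.371

A: p*_A = 1 − 0.14/0.41 = 0.6585.
B: p*_B = 1 − 0.47/0.66 = 0.2879.
p*_A − p*_B = 0.6585 − 0.2879 = 0.3707.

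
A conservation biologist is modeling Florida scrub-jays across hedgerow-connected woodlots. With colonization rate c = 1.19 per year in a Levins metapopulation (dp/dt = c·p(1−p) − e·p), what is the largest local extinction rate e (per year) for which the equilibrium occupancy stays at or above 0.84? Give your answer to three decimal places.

1 − e/c ≥ 0.84 ⇒ e ≤ c(1 − 0.84) = 1.19 × 0.1600.
e_max = 0.1904.

0.190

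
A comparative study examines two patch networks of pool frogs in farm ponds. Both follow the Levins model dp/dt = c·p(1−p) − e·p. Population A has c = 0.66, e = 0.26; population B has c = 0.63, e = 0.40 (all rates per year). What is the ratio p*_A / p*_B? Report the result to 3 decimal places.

1.660

A: p*_A = 1 − 0.26/0.66 = 0.6061.
B: p*_B = 1 − 0.40/0.63 = 0.3651.
p*_A / p*_B = 0.6061/0.3651 = 1.6601.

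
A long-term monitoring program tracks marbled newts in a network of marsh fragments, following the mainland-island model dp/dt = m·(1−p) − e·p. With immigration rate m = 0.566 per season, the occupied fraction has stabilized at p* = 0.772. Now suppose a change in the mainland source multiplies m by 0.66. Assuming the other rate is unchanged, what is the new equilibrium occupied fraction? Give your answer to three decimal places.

Balance m(1−p*) = e·p* gives e = m(1−p*)/p* = 0.566×0.22800/0.77200 = 0.16716.
New p* = m/(m+e) = 0.37356/(0.37356+0.16716) = 0.69086.

0.691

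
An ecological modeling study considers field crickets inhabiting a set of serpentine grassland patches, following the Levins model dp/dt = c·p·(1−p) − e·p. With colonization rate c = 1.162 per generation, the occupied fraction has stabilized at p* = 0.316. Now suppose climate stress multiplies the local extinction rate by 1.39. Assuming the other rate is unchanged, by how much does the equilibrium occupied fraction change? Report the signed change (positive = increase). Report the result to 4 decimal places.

Balance c(1−p*) = e gives e = 1.162×(1 − 0.31600) = 0.79481.
New p* = 1 − e/c = 1 − 1.10479/1.16200 = 0.04923.
Δp* = 0.04923 − 0.31600 = -0.26677.

-0.2668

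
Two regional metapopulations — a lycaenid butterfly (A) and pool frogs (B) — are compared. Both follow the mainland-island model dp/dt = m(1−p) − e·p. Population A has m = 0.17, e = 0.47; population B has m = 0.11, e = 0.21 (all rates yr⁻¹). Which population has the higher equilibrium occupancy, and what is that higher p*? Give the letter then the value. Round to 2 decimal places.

B, 0.34

A: p*_A = m/(m+e) = 0.17/0.6400 = 0.2656.
B: p*_B = 0.11/0.3200 = 0.3438.
B is higher at 0.3438.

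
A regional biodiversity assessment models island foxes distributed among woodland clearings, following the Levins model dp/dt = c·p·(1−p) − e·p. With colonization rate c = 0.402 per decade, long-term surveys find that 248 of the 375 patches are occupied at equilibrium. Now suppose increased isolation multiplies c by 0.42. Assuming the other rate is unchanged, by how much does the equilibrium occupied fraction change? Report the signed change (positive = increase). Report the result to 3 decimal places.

Observed p* = 248/375 = 0.66133.
Balance c(1−p*) = e gives e = 0.402×(1 − 0.66133) = 0.13615.
New p* = 1 − e/c = 1 − 0.13615/0.16884 = 0.19362.
Δp* = 0.19362 − 0.66133 = -0.46771.

-0.468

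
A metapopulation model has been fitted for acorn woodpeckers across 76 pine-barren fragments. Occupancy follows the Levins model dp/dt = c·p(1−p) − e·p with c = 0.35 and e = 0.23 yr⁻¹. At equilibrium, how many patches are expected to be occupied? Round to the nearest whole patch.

26

p* = 1 − e/c = 1 − 0.23/0.35 = 0.3429.
Expected occupied patches = N × p* = 76 × 0.3429 = 26.06 ≈ 26.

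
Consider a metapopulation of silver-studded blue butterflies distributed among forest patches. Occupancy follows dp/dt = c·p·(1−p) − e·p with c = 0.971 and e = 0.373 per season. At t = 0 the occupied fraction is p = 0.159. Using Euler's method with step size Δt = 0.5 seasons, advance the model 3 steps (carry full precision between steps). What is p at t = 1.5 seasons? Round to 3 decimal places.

0.277

Update rule: p ← p + [c·p·(1−p) − e·p]·Δt with Δt = 0.5.
  1  |  dp/dt·Δt = +0.035267  |  p_1 = 0.194267
  2  |  dp/dt·Δt = +0.039763  |  p_2 = 0.234030
  3  |  dp/dt·Δt = +0.043384  |  p_3 = 0.277414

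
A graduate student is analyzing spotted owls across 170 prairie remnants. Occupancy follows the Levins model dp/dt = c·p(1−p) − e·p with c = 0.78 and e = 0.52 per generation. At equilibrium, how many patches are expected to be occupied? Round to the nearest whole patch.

p* = 1 − e/c = 1 − 0.52/0.78 = 0.3333.
Expected occupied patches = N × p* = 170 × 0.3333 = 56.67 ≈ 57.

57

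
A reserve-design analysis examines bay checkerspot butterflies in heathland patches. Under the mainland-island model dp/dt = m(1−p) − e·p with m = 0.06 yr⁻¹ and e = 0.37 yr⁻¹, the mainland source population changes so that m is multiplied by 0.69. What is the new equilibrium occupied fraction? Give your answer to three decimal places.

0.101

Before: p* = 0.06/(0.06+0.37) = 0.1395.
After: m = 0.0414, e = 0.37; p* = 0.0414/0.4114 = 0.1006.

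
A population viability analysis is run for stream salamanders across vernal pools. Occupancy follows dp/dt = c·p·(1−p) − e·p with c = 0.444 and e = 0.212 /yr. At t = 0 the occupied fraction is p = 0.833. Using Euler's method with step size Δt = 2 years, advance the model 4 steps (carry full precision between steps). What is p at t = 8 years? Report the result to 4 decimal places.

Update rule: p ← p + [c·p·(1−p) − e·p]·Δt with Δt = 2.
p: 0.83300 → 0.60334  (Δp = -0.22966)
p: 0.60334 → 0.56004  (Δp = -0.04330)
p: 0.56004 → 0.54138  (Δp = -0.01866)
p: 0.54138 → 0.53232  (Δp = -0.00907)

0.5323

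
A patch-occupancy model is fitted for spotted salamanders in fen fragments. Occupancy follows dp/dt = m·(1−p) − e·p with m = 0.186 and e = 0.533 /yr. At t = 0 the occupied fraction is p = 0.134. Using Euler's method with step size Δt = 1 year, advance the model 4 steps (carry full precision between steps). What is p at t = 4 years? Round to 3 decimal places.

Update rule: p ← p + [m·(1−p) − e·p]·Δt with Δt = 1.
  1  |  dp/dt·Δt = +0.089654  |  p_1 = 0.223654
  2  |  dp/dt·Δt = +0.025193  |  p_2 = 0.248847
  3  |  dp/dt·Δt = +0.007079  |  p_3 = 0.255926
  4  |  dp/dt·Δt = +0.001989  |  p_4 = 0.257915

0.258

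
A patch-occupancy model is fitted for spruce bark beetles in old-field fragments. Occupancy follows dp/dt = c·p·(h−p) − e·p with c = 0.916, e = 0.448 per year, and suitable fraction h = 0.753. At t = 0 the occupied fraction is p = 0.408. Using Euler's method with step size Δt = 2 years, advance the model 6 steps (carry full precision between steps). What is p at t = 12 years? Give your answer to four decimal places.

0.2650

Update rule: p ← p + [c·p·(h−p) − e·p]·Δt with Δt = 2.
  1  |  dp/dt·Δt = -0.107696  |  p_1 = 0.300304
  2  |  dp/dt·Δt = -0.020019  |  p_2 = 0.280286
  3  |  dp/dt·Δt = -0.008405  |  p_3 = 0.271881
  4  |  dp/dt·Δt = -0.003967  |  p_4 = 0.267914
  5  |  dp/dt·Δt = -0.001962  |  p_5 = 0.265952
  6  |  dp/dt·Δt = -0.000992  |  p_6 = 0.264961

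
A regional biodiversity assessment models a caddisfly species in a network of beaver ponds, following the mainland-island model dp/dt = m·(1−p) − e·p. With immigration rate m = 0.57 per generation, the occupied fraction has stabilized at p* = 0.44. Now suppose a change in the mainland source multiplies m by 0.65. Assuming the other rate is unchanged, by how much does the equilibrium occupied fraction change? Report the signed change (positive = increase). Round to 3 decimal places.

Balance m(1−p*) = e·p* gives e = m(1−p*)/p* = 0.57×0.56000/0.44000 = 0.72545.
New p* = m/(m+e) = 0.37050/(0.37050+0.72545) = 0.33806.
Δp* = 0.33806 − 0.44000 = -0.10194.

-0.102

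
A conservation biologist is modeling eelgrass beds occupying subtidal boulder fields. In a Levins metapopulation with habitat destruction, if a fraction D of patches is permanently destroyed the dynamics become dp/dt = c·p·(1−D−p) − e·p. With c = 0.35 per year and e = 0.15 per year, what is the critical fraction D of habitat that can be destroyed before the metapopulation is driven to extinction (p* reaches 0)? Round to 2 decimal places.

The nontrivial equilibrium is p* = (1−D) − e/c; extinction occurs when this hits zero.
So D_crit = 1 − e/c = 1 − 0.15/0.35 = 1 − 0.4286 = 0.5714.
This equals the undisturbed p*, a classic result of Lande's extension.

0.57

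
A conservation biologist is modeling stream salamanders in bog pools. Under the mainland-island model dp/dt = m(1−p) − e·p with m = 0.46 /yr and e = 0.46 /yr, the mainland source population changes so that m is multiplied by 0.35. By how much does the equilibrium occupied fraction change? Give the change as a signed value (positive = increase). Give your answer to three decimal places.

-0.241

Before: p* = 0.46/(0.46+0.46) = 0.5000.
After: m = 0.161, e = 0.46; p* = 0.161/0.6210 = 0.2593.
Δp* = 0.2593 − 0.5000 = -0.2407.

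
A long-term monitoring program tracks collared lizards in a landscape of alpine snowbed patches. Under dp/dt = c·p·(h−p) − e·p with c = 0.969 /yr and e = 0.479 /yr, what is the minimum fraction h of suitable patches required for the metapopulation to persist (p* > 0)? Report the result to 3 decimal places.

p* = h − e/c is positive only when h > e/c.
h_min = e/c = 0.479/0.969 = 0.4943.

0.494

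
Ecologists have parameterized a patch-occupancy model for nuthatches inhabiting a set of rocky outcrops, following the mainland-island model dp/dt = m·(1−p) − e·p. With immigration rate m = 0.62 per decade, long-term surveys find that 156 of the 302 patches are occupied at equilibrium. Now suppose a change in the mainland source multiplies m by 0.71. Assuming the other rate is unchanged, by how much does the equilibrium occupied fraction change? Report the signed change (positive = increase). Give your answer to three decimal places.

-0.085

Observed p* = 156/302 = 0.51656.
Balance m(1−p*) = e·p* gives e = m(1−p*)/p* = 0.62×0.48344/0.51656 = 0.58025.
New p* = m/(m+e) = 0.44020/(0.44020+0.58025) = 0.43138.
Δp* = 0.43138 − 0.51656 = -0.08518.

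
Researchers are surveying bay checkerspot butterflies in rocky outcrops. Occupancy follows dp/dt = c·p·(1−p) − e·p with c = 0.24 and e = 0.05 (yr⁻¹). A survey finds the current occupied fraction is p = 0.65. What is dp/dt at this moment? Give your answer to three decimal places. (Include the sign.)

0.022

Colonization term: c·p·(1−p) = 0.24×0.65×0.3500 = 0.05460.
Extinction term: e·p = 0.03250.
dp/dt = 0.05460 − 0.03250 = 0.02210.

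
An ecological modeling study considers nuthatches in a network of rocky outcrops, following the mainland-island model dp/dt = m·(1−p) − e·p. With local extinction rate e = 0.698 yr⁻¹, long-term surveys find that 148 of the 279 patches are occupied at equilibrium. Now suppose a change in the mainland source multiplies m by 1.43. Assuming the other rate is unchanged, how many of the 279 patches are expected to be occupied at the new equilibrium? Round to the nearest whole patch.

172

Observed p* = 148/279 = 0.53047.
Balance m(1−p*) = e·p* gives m = e·p*/(1−p*) = 0.698×0.53047/0.46953 = 0.78859.
New p* = m/(m+e) = 1.12768/(1.12768+0.69800) = 0.61768.
Expected occupied = 279 × 0.61768 = 172.33 ≈ 172.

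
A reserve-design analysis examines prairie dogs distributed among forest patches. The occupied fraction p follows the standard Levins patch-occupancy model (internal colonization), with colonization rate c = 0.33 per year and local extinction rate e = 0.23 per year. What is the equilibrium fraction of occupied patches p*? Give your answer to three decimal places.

0.303

Setting dp/dt = 0 and dividing through by p* gives c·(1−p*) = e.
So p* = 1 − e/c = 1 − 0.23/0.33 = 1 − 0.6970 = 0.3030.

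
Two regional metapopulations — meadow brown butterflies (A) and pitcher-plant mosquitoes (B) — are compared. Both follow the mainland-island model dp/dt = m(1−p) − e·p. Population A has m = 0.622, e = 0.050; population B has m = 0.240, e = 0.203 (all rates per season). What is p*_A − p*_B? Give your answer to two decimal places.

0.38

A: p*_A = m/(m+e) = 0.622/0.6720 = 0.9256.
B: p*_B = 0.240/0.4430 = 0.5418.
p*_A − p*_B = 0.9256 − 0.5418 = 0.3838.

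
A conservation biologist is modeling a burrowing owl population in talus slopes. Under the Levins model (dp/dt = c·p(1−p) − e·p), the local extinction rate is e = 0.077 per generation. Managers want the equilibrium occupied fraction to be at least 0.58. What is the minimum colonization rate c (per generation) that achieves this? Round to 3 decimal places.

0.183

p* = 1 − e/c ≥ 0.58 requires e/c ≤ 0.4200, i.e. c ≥ e/0.4200.
c_min = 0.077/0.4200 = 0.1833.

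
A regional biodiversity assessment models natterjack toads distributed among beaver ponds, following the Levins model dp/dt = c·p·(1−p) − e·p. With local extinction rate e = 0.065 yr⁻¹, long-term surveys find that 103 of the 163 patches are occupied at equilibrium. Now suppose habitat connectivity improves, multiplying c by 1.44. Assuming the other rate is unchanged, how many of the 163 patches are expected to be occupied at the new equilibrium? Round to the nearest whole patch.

121

Observed p* = 103/163 = 0.63190.
Balance c(1−p*) = e gives c = e/(1 − 0.63190) = 0.065/0.36810 = 0.17658.
New p* = 1 − e/c = 1 − 0.06500/0.25428 = 0.74438.
Expected occupied = 163 × 0.74438 = 121.33 ≈ 121.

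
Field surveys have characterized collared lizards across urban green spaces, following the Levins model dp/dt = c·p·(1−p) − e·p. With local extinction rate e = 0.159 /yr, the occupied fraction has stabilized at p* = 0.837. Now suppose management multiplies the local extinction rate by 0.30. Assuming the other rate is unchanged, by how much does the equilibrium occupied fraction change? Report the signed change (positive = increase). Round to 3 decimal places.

Balance c(1−p*) = e gives c = e/(1 − 0.83700) = 0.159/0.16300 = 0.97546.
New p* = 1 − e/c = 1 − 0.04770/0.97546 = 0.95110.
Δp* = 0.95110 − 0.83700 = +0.11410.

0.114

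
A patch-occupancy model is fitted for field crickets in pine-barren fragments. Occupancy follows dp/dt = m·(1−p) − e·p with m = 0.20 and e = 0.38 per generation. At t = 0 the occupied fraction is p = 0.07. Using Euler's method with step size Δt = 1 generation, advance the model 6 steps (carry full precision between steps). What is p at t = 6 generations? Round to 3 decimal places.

0.343

Update rule: p ← p + [m·(1−p) − e·p]·Δt with Δt = 1.
t = 1: p = 0.07000 + (+0.15940) = 0.22940
t = 2: p = 0.22940 + (+0.06695) = 0.29635
t = 3: p = 0.29635 + (+0.02812) = 0.32447
t = 4: p = 0.32447 + (+0.01181) = 0.33628
t = 5: p = 0.33628 + (+0.00496) = 0.34124
t = 6: p = 0.34124 + (+0.00208) = 0.34332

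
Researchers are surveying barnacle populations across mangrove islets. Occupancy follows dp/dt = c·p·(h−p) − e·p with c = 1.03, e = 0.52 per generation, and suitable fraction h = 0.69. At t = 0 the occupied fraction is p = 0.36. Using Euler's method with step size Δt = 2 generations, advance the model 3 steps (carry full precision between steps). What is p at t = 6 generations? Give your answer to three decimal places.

Update rule: p ← p + [c·p·(h−p) − e·p]·Δt with Δt = 2.
step 1: Δp = -0.12967, p = 0.23033
step 2: Δp = -0.02144, p = 0.20889
step 3: Δp = -0.01022, p = 0.19867

0.199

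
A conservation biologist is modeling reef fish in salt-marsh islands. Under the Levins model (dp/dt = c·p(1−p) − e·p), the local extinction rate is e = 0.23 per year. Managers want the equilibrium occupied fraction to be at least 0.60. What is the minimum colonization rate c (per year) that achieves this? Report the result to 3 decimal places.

0.575

p* = 1 − e/c ≥ 0.60 requires e/c ≤ 0.4000, i.e. c ≥ e/0.4000.
c_min = 0.23/0.4000 = 0.5750.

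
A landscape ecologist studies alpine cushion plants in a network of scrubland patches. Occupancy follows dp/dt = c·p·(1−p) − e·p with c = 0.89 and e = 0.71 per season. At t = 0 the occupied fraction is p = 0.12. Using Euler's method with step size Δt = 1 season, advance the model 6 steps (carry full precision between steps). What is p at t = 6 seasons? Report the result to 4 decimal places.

Update rule: p ← p + [c·p·(1−p) − e·p]·Δt with Δt = 1.
  1  |  dp/dt·Δt = +0.008784  |  p_1 = 0.128784
  2  |  dp/dt·Δt = +0.008420  |  p_2 = 0.137204
  3  |  dp/dt·Δt = +0.007943  |  p_3 = 0.145147
  4  |  dp/dt·Δt = +0.007376  |  p_4 = 0.152523
  5  |  dp/dt·Δt = +0.006750  |  p_5 = 0.159273
  6  |  dp/dt·Δt = +0.006092  |  p_6 = 0.165365

0.1654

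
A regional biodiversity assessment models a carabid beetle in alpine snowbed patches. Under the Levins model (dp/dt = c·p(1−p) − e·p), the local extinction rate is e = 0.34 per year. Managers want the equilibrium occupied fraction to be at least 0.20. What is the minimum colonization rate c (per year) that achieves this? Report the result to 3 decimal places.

0.425

p* = 1 − e/c ≥ 0.20 requires e/c ≤ 0.8000, i.e. c ≥ e/0.8000.
c_min = 0.34/0.8000 = 0.4250.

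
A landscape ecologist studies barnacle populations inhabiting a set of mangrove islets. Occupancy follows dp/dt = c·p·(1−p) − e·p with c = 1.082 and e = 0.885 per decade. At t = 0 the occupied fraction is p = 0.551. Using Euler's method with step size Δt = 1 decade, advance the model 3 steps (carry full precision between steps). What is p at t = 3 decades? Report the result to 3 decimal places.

Update rule: p ← p + [c·p·(1−p) − e·p]·Δt with Δt = 1.
p: 0.55100 → 0.33105  (Δp = -0.21995)
p: 0.33105 → 0.27769  (Δp = -0.05336)
p: 0.27769 → 0.24896  (Δp = -0.02873)

0.249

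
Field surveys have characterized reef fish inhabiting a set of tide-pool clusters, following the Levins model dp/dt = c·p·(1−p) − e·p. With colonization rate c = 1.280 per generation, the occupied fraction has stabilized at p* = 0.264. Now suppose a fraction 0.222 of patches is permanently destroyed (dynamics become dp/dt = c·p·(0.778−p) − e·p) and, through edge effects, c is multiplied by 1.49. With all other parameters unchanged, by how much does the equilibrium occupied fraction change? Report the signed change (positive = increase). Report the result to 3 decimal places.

0.020

Balance c(1−p*) = e gives e = 1.280×(1 − 0.26400) = 0.94208.
New p* = 0.778 − e/c = 0.778 − 0.94208/1.90720 = 0.28404.
Δp* = 0.28404 − 0.26400 = +0.02004.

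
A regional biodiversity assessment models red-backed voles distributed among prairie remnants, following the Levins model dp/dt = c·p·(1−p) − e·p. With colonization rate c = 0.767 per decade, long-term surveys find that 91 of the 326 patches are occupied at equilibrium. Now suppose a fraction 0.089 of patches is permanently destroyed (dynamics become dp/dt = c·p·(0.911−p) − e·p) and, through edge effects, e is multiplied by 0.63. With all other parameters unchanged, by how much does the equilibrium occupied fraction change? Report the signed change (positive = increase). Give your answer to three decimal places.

0.178

Observed p* = 91/326 = 0.27914.
Balance c(1−p*) = e gives e = 0.767×(1 − 0.27914) = 0.55290.
New p* = 0.911 − e/c = 0.911 − 0.34833/0.76700 = 0.45685.
Δp* = 0.45685 − 0.27914 = +0.17771.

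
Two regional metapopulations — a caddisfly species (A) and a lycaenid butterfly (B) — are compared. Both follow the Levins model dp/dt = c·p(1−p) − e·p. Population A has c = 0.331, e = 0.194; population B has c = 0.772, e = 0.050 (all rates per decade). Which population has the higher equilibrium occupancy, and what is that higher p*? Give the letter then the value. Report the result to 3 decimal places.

B, 0.935

A: p*_A = 1 − 0.194/0.331 = 0.4139.
B: p*_B = 1 − 0.050/0.772 = 0.9352.
B is higher at 0.9352.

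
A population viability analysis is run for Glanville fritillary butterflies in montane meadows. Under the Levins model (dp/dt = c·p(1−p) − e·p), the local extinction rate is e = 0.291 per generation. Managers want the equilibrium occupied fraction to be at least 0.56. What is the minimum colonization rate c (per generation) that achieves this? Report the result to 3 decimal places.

0.661

p* = 1 − e/c ≥ 0.56 requires e/c ≤ 0.4400, i.e. c ≥ e/0.4400.
c_min = 0.291/0.4400 = 0.6614.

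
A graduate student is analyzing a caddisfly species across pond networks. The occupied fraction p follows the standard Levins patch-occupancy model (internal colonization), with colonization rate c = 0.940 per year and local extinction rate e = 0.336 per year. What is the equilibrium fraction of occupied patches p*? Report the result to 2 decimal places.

0.64

At equilibrium, colonization balances extinction: c·p*·(1−p*) = e·p*.
So p* = 1 − e/c = 1 − 0.336/0.940 = 1 − 0.3574 = 0.6426.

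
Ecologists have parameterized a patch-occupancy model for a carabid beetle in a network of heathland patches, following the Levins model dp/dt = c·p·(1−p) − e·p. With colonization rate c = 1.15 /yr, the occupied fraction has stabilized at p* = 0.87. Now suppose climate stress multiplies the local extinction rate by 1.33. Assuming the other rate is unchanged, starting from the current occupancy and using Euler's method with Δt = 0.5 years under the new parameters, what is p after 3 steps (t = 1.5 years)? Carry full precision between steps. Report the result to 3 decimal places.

0.833

Balance c(1−p*) = e gives e = 1.15×(1 − 0.87000) = 0.14950.
Starting from p₀ = 0.87000; update p ← p + (dp/dt)·Δt with the new parameters.
  1  |  dp/dt·Δt = -0.021461  |  p_1 = 0.848539
  2  |  dp/dt·Δt = -0.010460  |  p_2 = 0.838079
  3  |  dp/dt·Δt = -0.005291  |  p_3 = 0.832788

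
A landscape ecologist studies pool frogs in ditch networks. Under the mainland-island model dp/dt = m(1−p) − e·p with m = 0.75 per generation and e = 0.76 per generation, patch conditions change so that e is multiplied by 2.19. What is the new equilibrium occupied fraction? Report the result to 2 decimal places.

0.31

Before: p* = 0.75/(0.75+0.76) = 0.4967.
After: m = 0.75, e = 1.6644; p* = 0.75/2.4144 = 0.3106.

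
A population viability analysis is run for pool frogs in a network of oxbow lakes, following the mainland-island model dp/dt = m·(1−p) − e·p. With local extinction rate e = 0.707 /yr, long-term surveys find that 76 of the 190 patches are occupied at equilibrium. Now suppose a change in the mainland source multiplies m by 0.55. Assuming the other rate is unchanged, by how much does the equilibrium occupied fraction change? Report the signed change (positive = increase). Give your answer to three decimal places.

-0.132

Observed p* = 76/190 = 0.40000.
Balance m(1−p*) = e·p* gives m = e·p*/(1−p*) = 0.707×0.40000/0.60000 = 0.47133.
New p* = m/(m+e) = 0.25923/(0.25923+0.70700) = 0.26829.
Δp* = 0.26829 − 0.40000 = -0.13171.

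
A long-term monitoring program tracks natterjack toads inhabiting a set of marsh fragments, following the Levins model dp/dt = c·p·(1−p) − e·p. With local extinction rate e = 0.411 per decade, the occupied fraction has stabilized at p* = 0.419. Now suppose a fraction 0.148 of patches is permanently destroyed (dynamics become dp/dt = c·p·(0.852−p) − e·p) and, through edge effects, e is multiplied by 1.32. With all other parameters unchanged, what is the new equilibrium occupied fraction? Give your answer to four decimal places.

Balance c(1−p*) = e gives c = e/(1 − 0.41900) = 0.411/0.58100 = 0.70740.
New p* = 0.852 − e/c = 0.852 − 0.54252/0.70740 = 0.08508.

0.0851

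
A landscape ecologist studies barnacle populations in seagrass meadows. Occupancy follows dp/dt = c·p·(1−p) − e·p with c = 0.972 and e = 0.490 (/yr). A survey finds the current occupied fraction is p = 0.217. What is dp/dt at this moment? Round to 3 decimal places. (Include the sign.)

Colonization term: c·p·(1−p) = 0.972×0.217×0.7830 = 0.16515.
Extinction term: e·p = 0.10633.
dp/dt = 0.16515 − 0.10633 = 0.05882.

0.059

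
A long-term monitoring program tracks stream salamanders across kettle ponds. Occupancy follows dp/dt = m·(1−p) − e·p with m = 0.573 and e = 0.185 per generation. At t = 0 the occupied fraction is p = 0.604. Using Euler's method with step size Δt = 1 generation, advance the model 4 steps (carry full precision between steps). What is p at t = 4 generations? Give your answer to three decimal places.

0.755

Update rule: p ← p + [m·(1−p) − e·p]·Δt with Δt = 1.
  1  |  dp/dt·Δt = +0.115168  |  p_1 = 0.719168
  2  |  dp/dt·Δt = +0.027871  |  p_2 = 0.747039
  3  |  dp/dt·Δt = +0.006745  |  p_3 = 0.753783
  4  |  dp/dt·Δt = +0.001632  |  p_4 = 0.755416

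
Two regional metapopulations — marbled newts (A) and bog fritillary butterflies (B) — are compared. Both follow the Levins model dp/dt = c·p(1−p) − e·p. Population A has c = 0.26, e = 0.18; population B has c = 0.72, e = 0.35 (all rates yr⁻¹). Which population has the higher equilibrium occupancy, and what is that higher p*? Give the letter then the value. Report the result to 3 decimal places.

B, 0.514

A: p*_A = 1 − 0.18/0.26 = 0.3077.
B: p*_B = 1 − 0.35/0.72 = 0.5139.
B is higher at 0.5139.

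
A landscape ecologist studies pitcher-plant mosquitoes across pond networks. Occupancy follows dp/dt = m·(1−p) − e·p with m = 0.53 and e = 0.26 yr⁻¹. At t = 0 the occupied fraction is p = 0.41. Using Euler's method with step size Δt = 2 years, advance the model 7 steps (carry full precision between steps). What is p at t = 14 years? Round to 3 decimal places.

Update rule: p ← p + [m·(1−p) − e·p]·Δt with Δt = 2.
step 1: Δp = +0.41220, p = 0.82220
step 2: Δp = -0.23908, p = 0.58312
step 3: Δp = +0.13866, p = 0.72179
step 4: Δp = -0.08043, p = 0.64136
step 5: Δp = +0.04665, p = 0.68801
step 6: Δp = -0.02706, p = 0.66095
step 7: Δp = +0.01569, p = 0.67665

0.677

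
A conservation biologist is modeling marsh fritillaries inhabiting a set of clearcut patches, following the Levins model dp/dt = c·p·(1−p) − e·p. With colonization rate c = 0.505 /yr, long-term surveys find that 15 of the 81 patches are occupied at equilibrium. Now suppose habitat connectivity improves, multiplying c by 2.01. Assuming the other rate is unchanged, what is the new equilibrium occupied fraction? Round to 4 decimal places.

Observed p* = 15/81 = 0.18519.
Balance c(1−p*) = e gives e = 0.505×(1 − 0.18519) = 0.41148.
New p* = 1 − e/c = 1 − 0.41148/1.01505 = 0.59462.

0.5946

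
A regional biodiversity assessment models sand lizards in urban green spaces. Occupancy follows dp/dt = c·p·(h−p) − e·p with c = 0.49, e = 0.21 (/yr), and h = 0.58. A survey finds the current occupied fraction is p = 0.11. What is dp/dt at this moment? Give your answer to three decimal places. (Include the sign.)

0.002

Colonization term: c·p·(h−p) = 0.49×0.11×0.4700 = 0.02533.
Extinction term: e·p = 0.02310.
dp/dt = 0.02533 − 0.02310 = 0.00223.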